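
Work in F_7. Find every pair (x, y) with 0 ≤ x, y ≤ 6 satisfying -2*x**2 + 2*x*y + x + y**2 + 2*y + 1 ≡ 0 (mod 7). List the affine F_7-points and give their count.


Affine F_7-points: {(0, 6), (1, 0), (1, 3), (2, 4), (3, 0), (3, 6), (6, 3), (6, 4)}; count = 8.

For each of the 49 pairs (x, y) ∈ F_7², evaluate f(x, y) mod 7. Record the zeros.
  x = 0: [0↦1, 1↦4, 2↦2, 3↦2, 4↦4, 5↦1, 6↦0]  zeros at y ∈ {6}
  x = 1: [0↦0, 1↦5, 2↦5, 3↦0, 4↦4, 5↦3, 6↦4]  zeros at y ∈ {0, 3}
  x = 2: [0↦2, 1↦2, 2↦4, 3↦1, 4↦0, 5↦1, 6↦4]  zeros at y ∈ {4}
  x = 3: [0↦0, 1↦2, 2↦6, 3↦5, 4↦6, 5↦2, 6↦0]  zeros at y ∈ {0, 6}
  x = 4: [0↦1, 1↦5, 2↦4, 3↦5, 4↦1, 5↦6, 6↦6]  zeros at y ∈ ∅
  x = 5: [0↦5, 1↦4, 2↦5, 3↦1, 4↦6, 5↦6, 6↦1]  zeros at y ∈ ∅
  x = 6: [0↦5, 1↦6, 2↦2, 3↦0, 4↦0, 5↦2, 6↦6]  zeros at y ∈ {3, 4}
Collecting zeros: affine points = {(0, 6), (1, 0), (1, 3), (2, 4), (3, 0), (3, 6), (6, 3), (6, 4)}.
Total count |C(F_7)_aff| = 8.


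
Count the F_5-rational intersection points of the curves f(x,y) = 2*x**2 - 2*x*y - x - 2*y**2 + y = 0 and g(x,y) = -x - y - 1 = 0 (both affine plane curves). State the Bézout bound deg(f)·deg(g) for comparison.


Common zeros: {(1, 3)}; count = 1; Bézout bound = 2.

deg(f) = 2, deg(g) = 1, so Bézout bound = 2.
Scan x ∈ F_5. For each x, list the y ∈ F_5 with f(x, y) ≡ 0 and those with g(x, y) ≡ 0 (mod 5); the common zeros in that column are the intersection.
  x = 0: f ≡ 0 at y ∈ {0, 3}; g ≡ 0 at y ∈ {4}; common: ∅.
  x = 1: f ≡ 0 at y ∈ {3, 4}; g ≡ 0 at y ∈ {3}; common: {3}.
  x = 2: f ≡ 0 at y ∈ ∅; g ≡ 0 at y ∈ {2}; common: ∅.
  x = 3: f ≡ 0 at y ∈ {0}; g ≡ 0 at y ∈ {1}; common: ∅.
  x = 4: f ≡ 0 at y ∈ ∅; g ≡ 0 at y ∈ {0}; common: ∅.
Collecting: common zeros = {(1, 3)}, so the count is 1.
Comparison with the Bézout bound: 1 ≤ 2 = deg(f)·deg(g), as expected for curves with no common component (the affine F_5-count falls short of the bound because intersections may lie at infinity, over extension fields, or carry multiplicity).


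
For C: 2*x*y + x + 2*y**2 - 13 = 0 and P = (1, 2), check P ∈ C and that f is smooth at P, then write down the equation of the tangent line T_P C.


Tangent line at P: 5*x + 10*y - 25 = 0.

Step 1: f(1, 2) = 0, so P lies on C.
Step 2: partial derivatives
  f_x(x, y) = 2*y + 1, f_y(x, y) = 2*x + 4*y.
  f_x(P) = 5, f_y(P) = 10 (gradient nonzero, so P is smooth).
Step 3: tangent line at P: 5·(x − 1) + 10·(y − 2) = 0.
Expanding: 5*x + 10*y - 25 = 0.


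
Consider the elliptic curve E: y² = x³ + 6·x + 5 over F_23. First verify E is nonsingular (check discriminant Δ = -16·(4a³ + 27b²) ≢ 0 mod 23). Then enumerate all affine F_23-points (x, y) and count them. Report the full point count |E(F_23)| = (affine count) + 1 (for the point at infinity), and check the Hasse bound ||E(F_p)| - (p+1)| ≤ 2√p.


Affine points = {(1, 9), (1, 14), (2, 5), (2, 18), (3, 2), (3, 21), (4, 1), (4, 22), (6, 2), (6, 21), (8, 6), (8, 17), (9, 11), (9, 12), (13, 7), (13, 16), (14, 2), (14, 21), (17, 11), (17, 12), (19, 3), (19, 20), (20, 11), (20, 12), (21, 10), (21, 13)}; affine count = 26; |E(F_23)| = 27.

Discriminant check: Δ ∝ 4a³ + 27b² = 4·6³ + 27·5² = 4·216 + 27·25 ≡ 21 (mod 23). Nonzero ⇒ E is nonsingular.
For each x ∈ F_23, compute rhs = x³ + 6·x + 5 mod 23, then count y ∈ F_23 with y² ≡ rhs.
  x = 0: rhs = 5, matching y values: none (0 points).
  x = 1: rhs = 12, matching y values: 9, 14 (2 points).
  x = 2: rhs = 2, matching y values: 5, 18 (2 points).
  x = 3: rhs = 4, matching y values: 2, 21 (2 points).
  x = 4: rhs = 1, matching y values: 1, 22 (2 points).
  x = 5: rhs = 22, matching y values: none (0 points).
  x = 6: rhs = 4, matching y values: 2, 21 (2 points).
  x = 7: rhs = 22, matching y values: none (0 points).
  x = 8: rhs = 13, matching y values: 6, 17 (2 points).
  x = 9: rhs = 6, matching y values: 11, 12 (2 points).
  x = 10: rhs = 7, matching y values: none (0 points).
  x = 11: rhs = 22, matching y values: none (0 points).
  x = 12: rhs = 11, matching y values: none (0 points).
  x = 13: rhs = 3, matching y values: 7, 16 (2 points).
  x = 14: rhs = 4, matching y values: 2, 21 (2 points).
  x = 15: rhs = 20, matching y values: none (0 points).
  x = 16: rhs = 11, matching y values: none (0 points).
  x = 17: rhs = 6, matching y values: 11, 12 (2 points).
  x = 18: rhs = 11, matching y values: none (0 points).
  x = 19: rhs = 9, matching y values: 3, 20 (2 points).
  x = 20: rhs = 6, matching y values: 11, 12 (2 points).
  x = 21: rhs = 8, matching y values: 10, 13 (2 points).
  x = 22: rhs = 21, matching y values: none (0 points).
Total affine count: 26.
Full point count |E(F_23)| = 26 + 1 = 27.
Hasse bound: |27 − (23+1)| = |3| = 3 ≤ 2√23 ≈ 9.5917 ✓.


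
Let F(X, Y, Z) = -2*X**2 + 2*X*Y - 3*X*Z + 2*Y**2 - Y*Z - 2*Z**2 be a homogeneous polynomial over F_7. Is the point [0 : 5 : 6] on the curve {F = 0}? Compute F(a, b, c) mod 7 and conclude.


F(0,5,6) ≡ 4 (mod 7); P is NOT on the curve.

Evaluate F(0, 5, 6) term-by-term (mod 7).
  -2*X**2 ↦ -2·0·1·1 = 0
  2*X*Y ↦ 2·0·5·1 = 0
  -3*X*Z ↦ -3·0·1·6 = 0
  2*Y**2 ↦ 2·1·25·1 = 50
  -Y*Z ↦ -1·1·5·6 = -30
  -2*Z**2 ↦ -2·1·1·36 = -72
Sum: F(0, 5, 6) = (0) + (0) + (0) + (50) + (-30) + (-72) = -52.
Reducing mod 7: -52 ≡ 4 (mod 7).
Since F(a, b, c) ≡ 4 ≠ 0 (mod 7), P does NOT lie on the curve.


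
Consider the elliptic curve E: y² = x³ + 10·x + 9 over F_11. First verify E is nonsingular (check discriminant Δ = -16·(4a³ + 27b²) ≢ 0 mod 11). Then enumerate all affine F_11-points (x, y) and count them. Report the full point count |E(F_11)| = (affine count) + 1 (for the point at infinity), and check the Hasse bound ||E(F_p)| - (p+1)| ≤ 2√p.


Affine points = {(0, 3), (0, 8), (1, 3), (1, 8), (2, 2), (2, 9), (3, 0), (4, 5), (4, 6), (7, 2), (7, 9), (9, 5), (9, 6), (10, 3), (10, 8)}; affine count = 15; |E(F_11)| = 16.

Discriminant check: Δ ∝ 4a³ + 27b² = 4·10³ + 27·9² = 4·1000 + 27·81 ≡ 5 (mod 11). Nonzero ⇒ E is nonsingular.
For each x ∈ F_11, compute rhs = x³ + 10·x + 9 mod 11, then count y ∈ F_11 with y² ≡ rhs.
  x = 0: rhs = 9, matching y values: 3, 8 (2 points).
  x = 1: rhs = 9, matching y values: 3, 8 (2 points).
  x = 2: rhs = 4, matching y values: 2, 9 (2 points).
  x = 3: rhs = 0, matching y values: 0 (1 points).
  x = 4: rhs = 3, matching y values: 5, 6 (2 points).
  x = 5: rhs = 8, matching y values: none (0 points).
  x = 6: rhs = 10, matching y values: none (0 points).
  x = 7: rhs = 4, matching y values: 2, 9 (2 points).
  x = 8: rhs = 7, matching y values: none (0 points).
  x = 9: rhs = 3, matching y values: 5, 6 (2 points).
  x = 10: rhs = 9, matching y values: 3, 8 (2 points).
Total affine count: 15.
Full point count |E(F_11)| = 15 + 1 = 16.
Hasse bound: |16 − (11+1)| = |4| = 4 ≤ 2√11 ≈ 6.6332 ✓.


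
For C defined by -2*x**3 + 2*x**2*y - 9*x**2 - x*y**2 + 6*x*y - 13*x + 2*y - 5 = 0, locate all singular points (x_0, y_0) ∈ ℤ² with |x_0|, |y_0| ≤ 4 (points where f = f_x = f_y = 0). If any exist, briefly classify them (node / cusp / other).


Singular points: {(-1, 1)}; classification: node.

Compute partial derivatives:
  f_x = -6*x**2 + 4*x*y - 18*x - y**2 + 6*y - 13.
  f_y = 2*x**2 - 2*x*y + 6*x + 2.
Scan x_0 ∈ {−4, ..., 4}. For each x_0, f_y(x_0, y) is a polynomial in y; find its integer roots y ∈ {−4, ..., 4}, then test f_x and f at those candidates.
  x = -4: f_y(-4, y) = 8*y + 10; no integer root y with |y| ≤ 4.
  x = -3: f_y(-3, y) = 6*y + 2; no integer root y with |y| ≤ 4.
  x = -2: f_y(-2, y) = 4*y - 2; no integer root y with |y| ≤ 4.
  x = -1: f_y(-1, y) = 2*y - 2; vanishes at y ∈ {1}. (-1, 1): f_x = 0, f = 0 — SINGULAR.
  x = 0: f_y(0, y) = 2; no integer root y with |y| ≤ 4.
  x = 1: f_y(1, y) = 10 - 2*y; no integer root y with |y| ≤ 4.
  x = 2: f_y(2, y) = 22 - 4*y; no integer root y with |y| ≤ 4.
  x = 3: f_y(3, y) = 38 - 6*y; no integer root y with |y| ≤ 4.
  x = 4: f_y(4, y) = 58 - 8*y; no integer root y with |y| ≤ 4.
Only singular point on the grid: (-1, 1).
Classify: substitute x = -1 + u, y = 1 + v and expand: f = -2*u**3 + 2*u**2*v - u**2 - u*v**2 + v**2.
No constant or linear terms (consistent with a singular point). Quadratic part: -u**2 + v**2. Cubic part: -2*u**3 + 2*u**2*v - u*v**2.
The quadratic part v**2 - u**2 = (v − u)(v + u) splits into two distinct linear factors, so there are two distinct tangent lines y − 1 = ±(x − -1) — this is a node (ordinary double point).
Classification: node.


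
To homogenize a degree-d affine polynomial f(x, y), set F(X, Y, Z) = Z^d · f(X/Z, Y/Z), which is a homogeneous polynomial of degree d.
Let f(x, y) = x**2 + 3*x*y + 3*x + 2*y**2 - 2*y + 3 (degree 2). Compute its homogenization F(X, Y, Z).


F(X, Y, Z) = X**2 + 3*X*Y + 3*X*Z + 2*Y**2 - 2*Y*Z + 3*Z**2

deg(f) = 2.
Substitute x = X/Z, y = Y/Z into f, then multiply by Z^2.
  monomial 1·x^2·y^0 ↦ 1·X^2·Y^0·Z^0.
  monomial 3·x^1·y^1 ↦ 3·X^1·Y^1·Z^0.
  monomial 3·x^1·y^0 ↦ 3·X^1·Y^0·Z^1.
  monomial 2·x^0·y^2 ↦ 2·X^0·Y^2·Z^0.
  monomial -2·x^0·y^1 ↦ -2·X^0·Y^1·Z^1.
  monomial 3·x^0·y^0 ↦ 3·X^0·Y^0·Z^2.
Collecting: F(X, Y, Z) = X**2 + 3*X*Y + 3*X*Z + 2*Y**2 - 2*Y*Z + 3*Z**2.


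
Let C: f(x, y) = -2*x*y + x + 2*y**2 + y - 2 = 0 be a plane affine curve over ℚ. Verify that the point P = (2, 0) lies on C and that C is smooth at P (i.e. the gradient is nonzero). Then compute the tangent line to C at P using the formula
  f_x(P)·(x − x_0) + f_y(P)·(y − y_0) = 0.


Tangent line at P: x - 3*y - 2 = 0.

Step 1: f(2, 0) = 0, so P lies on C.
Step 2: partial derivatives
  f_x(x, y) = 1 - 2*y, f_y(x, y) = -2*x + 4*y + 1.
  f_x(P) = 1, f_y(P) = -3 (gradient nonzero, so P is smooth).
Step 3: tangent line at P: 1·(x − 2) + -3·(y − 0) = 0.
Expanding: x - 3*y - 2 = 0.


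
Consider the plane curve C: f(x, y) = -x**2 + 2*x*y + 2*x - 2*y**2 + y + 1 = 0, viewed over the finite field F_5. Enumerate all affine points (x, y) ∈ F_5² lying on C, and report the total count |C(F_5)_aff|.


Affine F_5-points: {(0, 1), (0, 2), (1, 2), (4, 1)}; count = 4.

For each of the 25 pairs (x, y) ∈ F_5², evaluate f(x, y) mod 5. Record the zeros.
  x = 0: [0↦1, 1↦0, 2↦0, 3↦1, 4↦3]  zeros at y ∈ {1, 2}
  x = 1: [0↦2, 1↦3, 2↦0, 3↦3, 4↦2]  zeros at y ∈ {2}
  x = 2: [0↦1, 1↦4, 2↦3, 3↦3, 4↦4]  zeros at y ∈ ∅
  x = 3: [0↦3, 1↦3, 2↦4, 3↦1, 4↦4]  zeros at y ∈ ∅
  x = 4: [0↦3, 1↦0, 2↦3, 3↦2, 4↦2]  zeros at y ∈ {1}
Collecting zeros: affine points = {(0, 1), (0, 2), (1, 2), (4, 1)}.
Total count |C(F_5)_aff| = 4.


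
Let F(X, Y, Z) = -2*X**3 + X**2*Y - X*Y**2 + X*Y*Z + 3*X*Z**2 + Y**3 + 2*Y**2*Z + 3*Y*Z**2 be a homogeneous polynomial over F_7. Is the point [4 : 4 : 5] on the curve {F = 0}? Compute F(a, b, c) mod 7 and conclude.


F(4,4,5) ≡ 6 (mod 7); P is NOT on the curve.

Evaluate F(4, 4, 5) term-by-term (mod 7).
  -2*X**3 ↦ -2·64·1·1 = -128
  X**2*Y ↦ 1·16·4·1 = 64
  -X*Y**2 ↦ -1·4·16·1 = -64
  X*Y*Z ↦ 1·4·4·5 = 80
  3*X*Z**2 ↦ 3·4·1·25 = 300
  Y**3 ↦ 1·1·64·1 = 64
  2*Y**2*Z ↦ 2·1·16·5 = 160
  3*Y*Z**2 ↦ 3·1·4·25 = 300
Sum: F(4, 4, 5) = (-128) + (64) + (-64) + (80) + (300) + (64) + (160) + (300) = 776.
Reducing mod 7: 776 ≡ 6 (mod 7).
Since F(a, b, c) ≡ 6 ≠ 0 (mod 7), P does NOT lie on the curve.


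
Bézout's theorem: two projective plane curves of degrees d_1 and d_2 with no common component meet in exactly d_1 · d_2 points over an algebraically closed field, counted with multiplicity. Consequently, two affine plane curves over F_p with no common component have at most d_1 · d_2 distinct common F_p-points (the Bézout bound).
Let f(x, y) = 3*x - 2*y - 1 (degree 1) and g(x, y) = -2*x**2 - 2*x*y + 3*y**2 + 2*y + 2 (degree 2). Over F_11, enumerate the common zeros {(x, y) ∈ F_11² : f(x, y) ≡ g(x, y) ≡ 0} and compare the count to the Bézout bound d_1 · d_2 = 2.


Common zeros: ∅; count = 0; Bézout bound = 2.

deg(f) = 1, deg(g) = 2, so Bézout bound = 2.
Scan x ∈ F_11. For each x, list the y ∈ F_11 with f(x, y) ≡ 0 and those with g(x, y) ≡ 0 (mod 11); the common zeros in that column are the intersection.
  x = 0: f ≡ 0 at y ∈ {5}; g ≡ 0 at y ∈ ∅; common: ∅.
  x = 1: f ≡ 0 at y ∈ {1}; g ≡ 0 at y ∈ {0}; common: ∅.
  x = 2: f ≡ 0 at y ∈ {8}; g ≡ 0 at y ∈ ∅; common: ∅.
  x = 3: f ≡ 0 at y ∈ {4}; g ≡ 0 at y ∈ ∅; common: ∅.
  x = 4: f ≡ 0 at y ∈ {0}; g ≡ 0 at y ∈ {1}; common: ∅.
  x = 5: f ≡ 0 at y ∈ {7}; g ≡ 0 at y ∈ ∅; common: ∅.
  x = 6: f ≡ 0 at y ∈ {3}; g ≡ 0 at y ∈ {1, 6}; common: ∅.
  x = 7: f ≡ 0 at y ∈ {10}; g ≡ 0 at y ∈ {7, 8}; common: ∅.
  x = 8: f ≡ 0 at y ∈ {6}; g ≡ 0 at y ∈ {5, 7}; common: ∅.
  x = 9: f ≡ 0 at y ∈ {2}; g ≡ 0 at y ∈ {4, 5}; common: ∅.
  x = 10: f ≡ 0 at y ∈ {9}; g ≡ 0 at y ∈ {0, 6}; common: ∅.
Collecting: common zeros = ∅, so the count is 0.
Comparison with the Bézout bound: 0 ≤ 2 = deg(f)·deg(g), as expected for curves with no common component (the affine F_11-count falls short of the bound because intersections may lie at infinity, over extension fields, or carry multiplicity).


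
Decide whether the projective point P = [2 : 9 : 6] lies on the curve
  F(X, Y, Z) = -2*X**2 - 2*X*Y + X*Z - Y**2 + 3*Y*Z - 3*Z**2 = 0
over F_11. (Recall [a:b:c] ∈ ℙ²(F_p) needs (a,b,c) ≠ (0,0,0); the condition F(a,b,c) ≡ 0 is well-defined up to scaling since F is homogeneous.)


F(2,9,6) ≡ 7 (mod 11); P is NOT on the curve.

Evaluate F(2, 9, 6) term-by-term (mod 11).
  -2*X**2 ↦ -2·4·1·1 = -8
  -2*X*Y ↦ -2·2·9·1 = -36
  X*Z ↦ 1·2·1·6 = 12
  -Y**2 ↦ -1·1·81·1 = -81
  3*Y*Z ↦ 3·1·9·6 = 162
  -3*Z**2 ↦ -3·1·1·36 = -108
Sum: F(2, 9, 6) = (-8) + (-36) + (12) + (-81) + (162) + (-108) = -59.
Reducing mod 11: -59 ≡ 7 (mod 11).
Since F(a, b, c) ≡ 7 ≠ 0 (mod 11), P does NOT lie on the curve.


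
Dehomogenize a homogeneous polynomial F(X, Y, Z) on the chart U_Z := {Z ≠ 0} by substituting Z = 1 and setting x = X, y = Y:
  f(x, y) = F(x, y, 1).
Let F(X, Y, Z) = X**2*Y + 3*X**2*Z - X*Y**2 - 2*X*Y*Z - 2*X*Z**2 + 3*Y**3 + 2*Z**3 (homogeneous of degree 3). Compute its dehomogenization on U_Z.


f(x, y) = x**2*y + 3*x**2 - x*y**2 - 2*x*y - 2*x + 3*y**3 + 2

On U_Z we set Z = 1. Each monomial c·X^i·Y^j·Z^k in F becomes c·x^i·y^j·1^k = c·x^i·y^j.
Substituting Z = 1: F(X, Y, 1) = x**2*y + 3*x**2 - x*y**2 - 2*x*y - 2*x + 3*y**3 + 2.
Note: deg(f) ≤ deg(F) = 3; strict inequality happens when F is divisible by Z (lost terms).


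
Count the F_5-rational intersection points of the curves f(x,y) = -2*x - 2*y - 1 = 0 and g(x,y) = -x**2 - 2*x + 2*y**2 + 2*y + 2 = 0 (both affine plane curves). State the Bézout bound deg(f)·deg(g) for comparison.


Common zeros: ∅; count = 0; Bézout bound = 2.

deg(f) = 1, deg(g) = 2, so Bézout bound = 2.
Scan x ∈ F_5. For each x, list the y ∈ F_5 with f(x, y) ≡ 0 and those with g(x, y) ≡ 0 (mod 5); the common zeros in that column are the intersection.
  x = 0: f ≡ 0 at y ∈ {2}; g ≡ 0 at y ∈ ∅; common: ∅.
  x = 1: f ≡ 0 at y ∈ {1}; g ≡ 0 at y ∈ ∅; common: ∅.
  x = 2: f ≡ 0 at y ∈ {0}; g ≡ 0 at y ∈ ∅; common: ∅.
  x = 3: f ≡ 0 at y ∈ {4}; g ≡ 0 at y ∈ ∅; common: ∅.
  x = 4: f ≡ 0 at y ∈ {3}; g ≡ 0 at y ∈ {2}; common: ∅.
Collecting: common zeros = ∅, so the count is 0.
Comparison with the Bézout bound: 0 ≤ 2 = deg(f)·deg(g), as expected for curves with no common component (the affine F_5-count falls short of the bound because intersections may lie at infinity, over extension fields, or carry multiplicity).


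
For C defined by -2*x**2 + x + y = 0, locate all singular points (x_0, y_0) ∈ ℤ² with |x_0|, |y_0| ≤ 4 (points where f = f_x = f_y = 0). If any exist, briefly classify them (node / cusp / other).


No singular points in the scanned grid; C is smooth there.

Compute partial derivatives:
  f_x = 1 - 4*x.
  f_y = 1.
f_y = 1 is a nonzero constant, so f_y never vanishes: no point (x, y) can satisfy f = f_x = f_y = 0. In particular no (x, y) ∈ {−4, ..., 4}² is singular; the curve is smooth.


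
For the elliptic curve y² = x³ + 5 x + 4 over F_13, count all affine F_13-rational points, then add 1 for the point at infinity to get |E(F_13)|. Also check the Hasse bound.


Affine points = {(0, 2), (0, 11), (1, 6), (1, 7), (2, 3), (2, 10), (4, 6), (4, 7), (6, 4), (6, 9), (8, 6), (8, 7), (10, 1), (10, 12), (11, 5), (11, 8)}; affine count = 16; |E(F_13)| = 17.

Discriminant check: Δ ∝ 4a³ + 27b² = 4·5³ + 27·4² = 4·125 + 27·16 ≡ 9 (mod 13). Nonzero ⇒ E is nonsingular.
For each x ∈ F_13, compute rhs = x³ + 5·x + 4 mod 13, then count y ∈ F_13 with y² ≡ rhs.
  x = 0: rhs = 4, matching y values: 2, 11 (2 points).
  x = 1: rhs = 10, matching y values: 6, 7 (2 points).
  x = 2: rhs = 9, matching y values: 3, 10 (2 points).
  x = 3: rhs = 7, matching y values: none (0 points).
  x = 4: rhs = 10, matching y values: 6, 7 (2 points).
  x = 5: rhs = 11, matching y values: none (0 points).
  x = 6: rhs = 3, matching y values: 4, 9 (2 points).
  x = 7: rhs = 5, matching y values: none (0 points).
  x = 8: rhs = 10, matching y values: 6, 7 (2 points).
  x = 9: rhs = 11, matching y values: none (0 points).
  x = 10: rhs = 1, matching y values: 1, 12 (2 points).
  x = 11: rhs = 12, matching y values: 5, 8 (2 points).
  x = 12: rhs = 11, matching y values: none (0 points).
Total affine count: 16.
Full point count |E(F_13)| = 16 + 1 = 17.
Hasse bound: |17 − (13+1)| = |3| = 3 ≤ 2√13 ≈ 7.2111 ✓.


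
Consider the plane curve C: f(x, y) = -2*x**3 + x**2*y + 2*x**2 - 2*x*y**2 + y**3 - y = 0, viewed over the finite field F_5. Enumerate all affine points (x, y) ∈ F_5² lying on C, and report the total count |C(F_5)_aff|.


Affine F_5-points: {(0, 0), (0, 1), (0, 4), (1, 0), (1, 2), (2, 2), (4, 2), (4, 4)}; count = 8.

For each of the 25 pairs (x, y) ∈ F_5², evaluate f(x, y) mod 5. Record the zeros.
  x = 0: [0↦0, 1↦0, 2↦1, 3↦4, 4↦0]  zeros at y ∈ {0, 1, 4}
  x = 1: [0↦0, 1↦4, 2↦0, 3↦4, 4↦2]  zeros at y ∈ {0, 2}
  x = 2: [0↦2, 1↦2, 2↦0, 3↦2, 4↦4]  zeros at y ∈ {2}
  x = 3: [0↦4, 1↦2, 2↦4, 3↦1, 4↦4]  zeros at y ∈ ∅
  x = 4: [0↦4, 1↦2, 2↦0, 3↦4, 4↦0]  zeros at y ∈ {2, 4}
Collecting zeros: affine points = {(0, 0), (0, 1), (0, 4), (1, 0), (1, 2), (2, 2), (4, 2), (4, 4)}.
Total count |C(F_5)_aff| = 8.


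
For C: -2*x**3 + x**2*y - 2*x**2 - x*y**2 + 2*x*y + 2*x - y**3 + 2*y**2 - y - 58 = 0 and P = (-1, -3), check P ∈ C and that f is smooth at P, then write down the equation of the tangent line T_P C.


Tangent line at P: -9*x - 47*y - 150 = 0.

Step 1: f(-1, -3) = 0, so P lies on C.
Step 2: partial derivatives
  f_x(x, y) = -6*x**2 + 2*x*y - 4*x - y**2 + 2*y + 2, f_y(x, y) = x**2 - 2*x*y + 2*x - 3*y**2 + 4*y - 1.
  f_x(P) = -9, f_y(P) = -47 (gradient nonzero, so P is smooth).
Step 3: tangent line at P: -9·(x − -1) + -47·(y − -3) = 0.
Expanding: -9*x - 47*y - 150 = 0.


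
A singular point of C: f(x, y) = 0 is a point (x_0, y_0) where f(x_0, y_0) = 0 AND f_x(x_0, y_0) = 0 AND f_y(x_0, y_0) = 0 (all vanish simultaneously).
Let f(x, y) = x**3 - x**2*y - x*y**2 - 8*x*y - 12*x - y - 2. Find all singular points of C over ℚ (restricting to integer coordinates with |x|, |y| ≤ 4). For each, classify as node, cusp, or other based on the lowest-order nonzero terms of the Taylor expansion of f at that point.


Singular points: {(-1, -3)}; classification: cusp.

Compute partial derivatives:
  f_x = 3*x**2 - 2*x*y - y**2 - 8*y - 12.
  f_y = -x**2 - 2*x*y - 8*x - 1.
Scan x_0 ∈ {−4, ..., 4}. For each x_0, f_y(x_0, y) is a polynomial in y; find its integer roots y ∈ {−4, ..., 4}, then test f_x and f at those candidates.
  x = -4: f_y(-4, y) = 8*y + 15; no integer root y with |y| ≤ 4.
  x = -3: f_y(-3, y) = 6*y + 14; no integer root y with |y| ≤ 4.
  x = -2: f_y(-2, y) = 4*y + 11; no integer root y with |y| ≤ 4.
  x = -1: f_y(-1, y) = 2*y + 6; vanishes at y ∈ {-3}. (-1, -3): f_x = 0, f = 0 — SINGULAR.
  x = 0: f_y(0, y) = -1; no integer root y with |y| ≤ 4.
  x = 1: f_y(1, y) = -2*y - 10; no integer root y with |y| ≤ 4.
  x = 2: f_y(2, y) = -4*y - 21; no integer root y with |y| ≤ 4.
  x = 3: f_y(3, y) = -6*y - 34; no integer root y with |y| ≤ 4.
  x = 4: f_y(4, y) = -8*y - 49; no integer root y with |y| ≤ 4.
Only singular point on the grid: (-1, -3).
Classify: substitute x = -1 + u, y = -3 + v and expand: f = u**3 - u**2*v - u*v**2 + v**2.
No constant or linear terms (consistent with a singular point). Quadratic part: v**2. Cubic part: u**3 - u**2*v - u*v**2.
The quadratic part v**2 is a perfect square, so there is a single (double) tangent line v = 0, i.e. y = -3. Restricting the cubic part to that line (v = 0) leaves u**3 ≠ 0, so f is not divisible by v and the branch is v² ≈ -u**3 to lowest order — this is a cusp.
Classification: cusp.


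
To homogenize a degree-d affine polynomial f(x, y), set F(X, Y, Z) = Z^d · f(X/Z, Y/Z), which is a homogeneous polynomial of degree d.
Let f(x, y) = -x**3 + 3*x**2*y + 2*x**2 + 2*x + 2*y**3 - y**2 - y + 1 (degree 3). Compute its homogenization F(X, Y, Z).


F(X, Y, Z) = -X**3 + 3*X**2*Y + 2*X**2*Z + 2*X*Z**2 + 2*Y**3 - Y**2*Z - Y*Z**2 + Z**3

deg(f) = 3.
Substitute x = X/Z, y = Y/Z into f, then multiply by Z^3.
  monomial -1·x^3·y^0 ↦ -1·X^3·Y^0·Z^0.
  monomial 3·x^2·y^1 ↦ 3·X^2·Y^1·Z^0.
  monomial 2·x^2·y^0 ↦ 2·X^2·Y^0·Z^1.
  monomial 2·x^1·y^0 ↦ 2·X^1·Y^0·Z^2.
  monomial 2·x^0·y^3 ↦ 2·X^0·Y^3·Z^0.
  monomial -1·x^0·y^2 ↦ -1·X^0·Y^2·Z^1.
  monomial -1·x^0·y^1 ↦ -1·X^0·Y^1·Z^2.
  monomial 1·x^0·y^0 ↦ 1·X^0·Y^0·Z^3.
Collecting: F(X, Y, Z) = -X**3 + 3*X**2*Y + 2*X**2*Z + 2*X*Z**2 + 2*Y**3 - Y**2*Z - Y*Z**2 + Z**3.


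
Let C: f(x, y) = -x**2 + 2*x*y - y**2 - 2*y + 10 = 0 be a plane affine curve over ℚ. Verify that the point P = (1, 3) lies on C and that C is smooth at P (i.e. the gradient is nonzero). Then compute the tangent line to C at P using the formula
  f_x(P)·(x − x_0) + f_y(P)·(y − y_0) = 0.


Tangent line at P: 4*x - 6*y + 14 = 0.

Step 1: f(1, 3) = 0, so P lies on C.
Step 2: partial derivatives
  f_x(x, y) = -2*x + 2*y, f_y(x, y) = 2*x - 2*y - 2.
  f_x(P) = 4, f_y(P) = -6 (gradient nonzero, so P is smooth).
Step 3: tangent line at P: 4·(x − 1) + -6·(y − 3) = 0.
Expanding: 4*x - 6*y + 14 = 0.


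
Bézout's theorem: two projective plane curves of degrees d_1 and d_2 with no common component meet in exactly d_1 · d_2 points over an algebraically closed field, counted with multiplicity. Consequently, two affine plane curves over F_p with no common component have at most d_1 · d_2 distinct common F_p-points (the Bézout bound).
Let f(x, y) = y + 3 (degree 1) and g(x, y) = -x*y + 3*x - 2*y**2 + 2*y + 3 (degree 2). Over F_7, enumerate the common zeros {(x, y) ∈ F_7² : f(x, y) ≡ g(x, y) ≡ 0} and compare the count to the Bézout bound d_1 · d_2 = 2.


Common zeros: {(0, 4)}; count = 1; Bézout bound = 2.

deg(f) = 1, deg(g) = 2, so Bézout bound = 2.
Scan x ∈ F_7. For each x, list the y ∈ F_7 with f(x, y) ≡ 0 and those with g(x, y) ≡ 0 (mod 7); the common zeros in that column are the intersection.
  x = 0: f ≡ 0 at y ∈ {4}; g ≡ 0 at y ∈ {4}; common: {4}.
  x = 1: f ≡ 0 at y ∈ {4}; g ≡ 0 at y ∈ {2}; common: ∅.
  x = 2: f ≡ 0 at y ∈ {4}; g ≡ 0 at y ∈ {1, 6}; common: ∅.
  x = 3: f ≡ 0 at y ∈ {4}; g ≡ 0 at y ∈ ∅; common: ∅.
  x = 4: f ≡ 0 at y ∈ {4}; g ≡ 0 at y ∈ ∅; common: ∅.
  x = 5: f ≡ 0 at y ∈ {4}; g ≡ 0 at y ∈ ∅; common: ∅.
  x = 6: f ≡ 0 at y ∈ {4}; g ≡ 0 at y ∈ {0, 5}; common: ∅.
Collecting: common zeros = {(0, 4)}, so the count is 1.
Comparison with the Bézout bound: 1 ≤ 2 = deg(f)·deg(g), as expected for curves with no common component (the affine F_7-count falls short of the bound because intersections may lie at infinity, over extension fields, or carry multiplicity).


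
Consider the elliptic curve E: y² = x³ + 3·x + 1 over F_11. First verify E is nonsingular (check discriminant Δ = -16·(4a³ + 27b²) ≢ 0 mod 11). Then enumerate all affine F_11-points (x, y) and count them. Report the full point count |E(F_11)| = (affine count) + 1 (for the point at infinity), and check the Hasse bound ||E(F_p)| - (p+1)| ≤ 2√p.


Affine points = {(0, 1), (0, 10), (1, 4), (1, 7), (2, 2), (2, 9), (3, 2), (3, 9), (4, 0), (5, 3), (5, 8), (6, 2), (6, 9), (8, 3), (8, 8), (9, 3), (9, 8)}; affine count = 17; |E(F_11)| = 18.

Discriminant check: Δ ∝ 4a³ + 27b² = 4·3³ + 27·1² = 4·27 + 27·1 ≡ 3 (mod 11). Nonzero ⇒ E is nonsingular.
For each x ∈ F_11, compute rhs = x³ + 3·x + 1 mod 11, then count y ∈ F_11 with y² ≡ rhs.
  x = 0: rhs = 1, matching y values: 1, 10 (2 points).
  x = 1: rhs = 5, matching y values: 4, 7 (2 points).
  x = 2: rhs = 4, matching y values: 2, 9 (2 points).
  x = 3: rhs = 4, matching y values: 2, 9 (2 points).
  x = 4: rhs = 0, matching y values: 0 (1 points).
  x = 5: rhs = 9, matching y values: 3, 8 (2 points).
  x = 6: rhs = 4, matching y values: 2, 9 (2 points).
  x = 7: rhs = 2, matching y values: none (0 points).
  x = 8: rhs = 9, matching y values: 3, 8 (2 points).
  x = 9: rhs = 9, matching y values: 3, 8 (2 points).
  x = 10: rhs = 8, matching y values: none (0 points).
Total affine count: 17.
Full point count |E(F_11)| = 17 + 1 = 18.
Hasse bound: |18 − (11+1)| = |6| = 6 ≤ 2√11 ≈ 6.6332 ✓.


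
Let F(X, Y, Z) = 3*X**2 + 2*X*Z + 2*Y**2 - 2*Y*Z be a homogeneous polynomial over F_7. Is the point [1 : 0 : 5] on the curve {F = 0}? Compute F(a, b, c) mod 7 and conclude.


F(1,0,5) ≡ 6 (mod 7); P is NOT on the curve.

Evaluate F(1, 0, 5) term-by-term (mod 7).
  3*X**2 ↦ 3·1·1·1 = 3
  2*X*Z ↦ 2·1·1·5 = 10
  2*Y**2 ↦ 2·1·0·1 = 0
  -2*Y*Z ↦ -2·1·0·5 = 0
Sum: F(1, 0, 5) = (3) + (10) + (0) + (0) = 13.
Reducing mod 7: 13 ≡ 6 (mod 7).
Since F(a, b, c) ≡ 6 ≠ 0 (mod 7), P does NOT lie on the curve.


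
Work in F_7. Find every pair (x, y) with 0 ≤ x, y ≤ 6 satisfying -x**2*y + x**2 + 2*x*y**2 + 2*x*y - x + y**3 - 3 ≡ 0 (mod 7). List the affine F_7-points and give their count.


Affine F_7-points: {(2, 5), (3, 1), (4, 3), (4, 5), (5, 2), (6, 2)}; count = 6.

For each of the 49 pairs (x, y) ∈ F_7², evaluate f(x, y) mod 7. Record the zeros.
  x = 0: [0↦4, 1↦5, 2↦5, 3↦3, 4↦5, 5↦3, 6↦3]  zeros at y ∈ ∅
  x = 1: [0↦4, 1↦1, 2↦1, 3↦3, 4↦6, 5↦2, 6↦4]  zeros at y ∈ ∅
  x = 2: [0↦6, 1↦4, 2↦2, 3↦6, 4↦1, 5↦0, 6↦2]  zeros at y ∈ {5}
  x = 3: [0↦3, 1↦0, 2↦1, 3↦5, 4↦4, 5↦4, 6↦4]  zeros at y ∈ {1}
  x = 4: [0↦2, 1↦3, 2↦5, 3↦0, 4↦1, 5↦0, 6↦3]  zeros at y ∈ {3, 5}
  x = 5: [0↦3, 1↦6, 2↦0, 3↦5, 4↦6, 5↦2, 6↦6]  zeros at y ∈ {2}
  x = 6: [0↦6, 1↦2, 2↦0, 3↦6, 4↦5, 5↦3, 6↦6]  zeros at y ∈ {2}
Collecting zeros: affine points = {(2, 5), (3, 1), (4, 3), (4, 5), (5, 2), (6, 2)}.
Total count |C(F_7)_aff| = 6.


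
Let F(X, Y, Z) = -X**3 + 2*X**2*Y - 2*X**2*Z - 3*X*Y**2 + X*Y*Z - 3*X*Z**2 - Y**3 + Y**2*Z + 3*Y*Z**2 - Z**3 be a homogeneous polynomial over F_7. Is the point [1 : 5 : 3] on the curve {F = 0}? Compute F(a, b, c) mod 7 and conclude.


F(1,5,3) ≡ 2 (mod 7); P is NOT on the curve.

Evaluate F(1, 5, 3) term-by-term (mod 7).
  -X**3 ↦ -1·1·1·1 = -1
  2*X**2*Y ↦ 2·1·5·1 = 10
  -2*X**2*Z ↦ -2·1·1·3 = -6
  -3*X*Y**2 ↦ -3·1·25·1 = -75
  X*Y*Z ↦ 1·1·5·3 = 15
  -3*X*Z**2 ↦ -3·1·1·9 = -27
  -Y**3 ↦ -1·1·125·1 = -125
  Y**2*Z ↦ 1·1·25·3 = 75
  3*Y*Z**2 ↦ 3·1·5·9 = 135
  -Z**3 ↦ -1·1·1·27 = -27
Sum: F(1, 5, 3) = (-1) + (10) + (-6) + (-75) + (15) + (-27) + (-125) + (75) + (135) + (-27) = -26.
Reducing mod 7: -26 ≡ 2 (mod 7).
Since F(a, b, c) ≡ 2 ≠ 0 (mod 7), P does NOT lie on the curve.


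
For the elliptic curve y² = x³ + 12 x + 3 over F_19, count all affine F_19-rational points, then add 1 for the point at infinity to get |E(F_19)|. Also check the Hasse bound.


Affine points = {(1, 4), (1, 15), (2, 4), (2, 15), (3, 3), (3, 16), (4, 1), (4, 18), (5, 6), (5, 13), (6, 5), (6, 14), (9, 2), (9, 17), (13, 0), (15, 9), (15, 10), (16, 4), (16, 15), (17, 3), (17, 16), (18, 3), (18, 16)}; affine count = 23; |E(F_19)| = 24.

Discriminant check: Δ ∝ 4a³ + 27b² = 4·12³ + 27·3² = 4·1728 + 27·9 ≡ 11 (mod 19). Nonzero ⇒ E is nonsingular.
For each x ∈ F_19, compute rhs = x³ + 12·x + 3 mod 19, then count y ∈ F_19 with y² ≡ rhs.
  x = 0: rhs = 3, matching y values: none (0 points).
  x = 1: rhs = 16, matching y values: 4, 15 (2 points).
  x = 2: rhs = 16, matching y values: 4, 15 (2 points).
  x = 3: rhs = 9, matching y values: 3, 16 (2 points).
  x = 4: rhs = 1, matching y values: 1, 18 (2 points).
  x = 5: rhs = 17, matching y values: 6, 13 (2 points).
  x = 6: rhs = 6, matching y values: 5, 14 (2 points).
  x = 7: rhs = 12, matching y values: none (0 points).
  x = 8: rhs = 3, matching y values: none (0 points).
  x = 9: rhs = 4, matching y values: 2, 17 (2 points).
  x = 10: rhs = 2, matching y values: none (0 points).
  x = 11: rhs = 3, matching y values: none (0 points).
  x = 12: rhs = 13, matching y values: none (0 points).
  x = 13: rhs = 0, matching y values: 0 (1 points).
  x = 14: rhs = 8, matching y values: none (0 points).
  x = 15: rhs = 5, matching y values: 9, 10 (2 points).
  x = 16: rhs = 16, matching y values: 4, 15 (2 points).
  x = 17: rhs = 9, matching y values: 3, 16 (2 points).
  x = 18: rhs = 9, matching y values: 3, 16 (2 points).
Total affine count: 23.
Full point count |E(F_19)| = 23 + 1 = 24.
Hasse bound: |24 − (19+1)| = |4| = 4 ≤ 2√19 ≈ 8.7178 ✓.


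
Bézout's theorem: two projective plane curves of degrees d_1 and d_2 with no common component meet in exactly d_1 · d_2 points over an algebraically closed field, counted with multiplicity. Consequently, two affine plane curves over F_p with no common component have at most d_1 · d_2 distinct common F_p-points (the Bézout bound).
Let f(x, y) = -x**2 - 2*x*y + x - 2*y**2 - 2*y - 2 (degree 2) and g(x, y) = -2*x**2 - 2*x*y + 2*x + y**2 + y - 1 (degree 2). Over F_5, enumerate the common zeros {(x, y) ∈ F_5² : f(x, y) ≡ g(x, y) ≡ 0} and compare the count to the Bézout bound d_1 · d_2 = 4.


Common zeros: {(2, 3)}; count = 1; Bézout bound = 4.

deg(f) = 2, deg(g) = 2, so Bézout bound = 4.
Scan x ∈ F_5. For each x, list the y ∈ F_5 with f(x, y) ≡ 0 and those with g(x, y) ≡ 0 (mod 5); the common zeros in that column are the intersection.
  x = 0: f ≡ 0 at y ∈ ∅; g ≡ 0 at y ∈ {2}; common: ∅.
  x = 1: f ≡ 0 at y ∈ {4}; g ≡ 0 at y ∈ {3}; common: ∅.
  x = 2: f ≡ 0 at y ∈ {3, 4}; g ≡ 0 at y ∈ {0, 3}; common: {3}.
  x = 3: f ≡ 0 at y ∈ {3}; g ≡ 0 at y ∈ ∅; common: ∅.
  x = 4: f ≡ 0 at y ∈ ∅; g ≡ 0 at y ∈ {0, 2}; common: ∅.
Collecting: common zeros = {(2, 3)}, so the count is 1.
Comparison with the Bézout bound: 1 ≤ 4 = deg(f)·deg(g), as expected for curves with no common component (the affine F_5-count falls short of the bound because intersections may lie at infinity, over extension fields, or carry multiplicity).


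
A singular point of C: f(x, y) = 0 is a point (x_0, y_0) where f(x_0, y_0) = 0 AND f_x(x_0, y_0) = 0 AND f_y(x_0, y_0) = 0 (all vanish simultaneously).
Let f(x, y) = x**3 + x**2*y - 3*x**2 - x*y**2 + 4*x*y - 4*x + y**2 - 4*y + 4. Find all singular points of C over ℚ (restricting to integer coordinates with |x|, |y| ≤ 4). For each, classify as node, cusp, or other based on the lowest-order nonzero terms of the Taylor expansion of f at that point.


Singular points: {(0, 2)}; classification: node.

Compute partial derivatives:
  f_x = 3*x**2 + 2*x*y - 6*x - y**2 + 4*y - 4.
  f_y = x**2 - 2*x*y + 4*x + 2*y - 4.
Scan x_0 ∈ {−4, ..., 4}. For each x_0, f_y(x_0, y) is a polynomial in y; find its integer roots y ∈ {−4, ..., 4}, then test f_x and f at those candidates.
  x = -4: f_y(-4, y) = 10*y - 4; no integer root y with |y| ≤ 4.
  x = -3: f_y(-3, y) = 8*y - 7; no integer root y with |y| ≤ 4.
  x = -2: f_y(-2, y) = 6*y - 8; no integer root y with |y| ≤ 4.
  x = -1: f_y(-1, y) = 4*y - 7; no integer root y with |y| ≤ 4.
  x = 0: f_y(0, y) = 2*y - 4; vanishes at y ∈ {2}. (0, 2): f_x = 0, f = 0 — SINGULAR.
  x = 1: f_y(1, y) = 1; no integer root y with |y| ≤ 4.
  x = 2: f_y(2, y) = 8 - 2*y; vanishes at y ∈ {4}. (2, 4): f_x = 12 ≠ 0.
  x = 3: f_y(3, y) = 17 - 4*y; no integer root y with |y| ≤ 4.
  x = 4: f_y(4, y) = 28 - 6*y; no integer root y with |y| ≤ 4.
Only singular point on the grid: (0, 2).
Classify: substitute x = 0 + u, y = 2 + v and expand: f = u**3 + u**2*v - u**2 - u*v**2 + v**2.
No constant or linear terms (consistent with a singular point). Quadratic part: -u**2 + v**2. Cubic part: u**3 + u**2*v - u*v**2.
The quadratic part v**2 - u**2 = (v − u)(v + u) splits into two distinct linear factors, so there are two distinct tangent lines y − 2 = ±(x − 0) — this is a node (ordinary double point).
Classification: node.


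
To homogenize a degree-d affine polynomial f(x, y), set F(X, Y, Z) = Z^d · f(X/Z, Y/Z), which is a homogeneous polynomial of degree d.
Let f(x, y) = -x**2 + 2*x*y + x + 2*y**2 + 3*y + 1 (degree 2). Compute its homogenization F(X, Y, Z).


F(X, Y, Z) = -X**2 + 2*X*Y + X*Z + 2*Y**2 + 3*Y*Z + Z**2

deg(f) = 2.
Substitute x = X/Z, y = Y/Z into f, then multiply by Z^2.
  monomial -1·x^2·y^0 ↦ -1·X^2·Y^0·Z^0.
  monomial 2·x^1·y^1 ↦ 2·X^1·Y^1·Z^0.
  monomial 1·x^1·y^0 ↦ 1·X^1·Y^0·Z^1.
  monomial 2·x^0·y^2 ↦ 2·X^0·Y^2·Z^0.
  monomial 3·x^0·y^1 ↦ 3·X^0·Y^1·Z^1.
  monomial 1·x^0·y^0 ↦ 1·X^0·Y^0·Z^2.
Collecting: F(X, Y, Z) = -X**2 + 2*X*Y + X*Z + 2*Y**2 + 3*Y*Z + Z**2.


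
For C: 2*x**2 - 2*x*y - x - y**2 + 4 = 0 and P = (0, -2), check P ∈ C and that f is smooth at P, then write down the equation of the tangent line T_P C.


Tangent line at P: 3*x + 4*y + 8 = 0.

Step 1: f(0, -2) = 0, so P lies on C.
Step 2: partial derivatives
  f_x(x, y) = 4*x - 2*y - 1, f_y(x, y) = -2*x - 2*y.
  f_x(P) = 3, f_y(P) = 4 (gradient nonzero, so P is smooth).
Step 3: tangent line at P: 3·(x − 0) + 4·(y − -2) = 0.
Expanding: 3*x + 4*y + 8 = 0.


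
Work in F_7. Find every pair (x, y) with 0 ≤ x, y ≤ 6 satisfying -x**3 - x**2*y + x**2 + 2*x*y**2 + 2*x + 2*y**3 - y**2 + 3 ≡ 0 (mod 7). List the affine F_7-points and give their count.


Affine F_7-points: {(0, 6), (1, 1), (2, 5), (3, 3), (4, 5)}; count = 5.

For each of the 49 pairs (x, y) ∈ F_7², evaluate f(x, y) mod 7. Record the zeros.
  x = 0: [0↦3, 1↦4, 2↦1, 3↦6, 4↦3, 5↦4, 6↦0]  zeros at y ∈ {6}
  x = 1: [0↦5, 1↦0, 2↦2, 3↦2, 4↦5, 5↦2, 6↦5]  zeros at y ∈ {1}
  x = 2: [0↦3, 1↦4, 2↦2, 3↦2, 4↦2, 5↦0, 6↦1]  zeros at y ∈ {5}
  x = 3: [0↦5, 1↦3, 2↦2, 3↦0, 4↦2, 5↦6, 6↦3]  zeros at y ∈ {3}
  x = 4: [0↦5, 1↦5, 2↦3, 3↦4, 4↦6, 5↦0, 6↦5]  zeros at y ∈ {5}
  x = 5: [0↦4, 1↦4, 2↦6, 3↦1, 4↦1, 5↦4, 6↦1]  zeros at y ∈ ∅
  x = 6: [0↦3, 1↦1, 2↦5, 3↦6, 4↦2, 5↦5, 6↦6]  zeros at y ∈ ∅
Collecting zeros: affine points = {(0, 6), (1, 1), (2, 5), (3, 3), (4, 5)}.
Total count |C(F_7)_aff| = 5.


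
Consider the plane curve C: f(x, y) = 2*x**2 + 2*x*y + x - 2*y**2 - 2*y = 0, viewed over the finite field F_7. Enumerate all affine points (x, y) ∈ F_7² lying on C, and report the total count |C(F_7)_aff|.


Affine F_7-points: {(0, 0), (0, 6), (2, 4), (3, 0), (3, 2), (4, 4), (4, 6), (5, 2)}; count = 8.

For each of the 49 pairs (x, y) ∈ F_7², evaluate f(x, y) mod 7. Record the zeros.
  x = 0: [0↦0, 1↦3, 2↦2, 3↦4, 4↦2, 5↦3, 6↦0]  zeros at y ∈ {0, 6}
  x = 1: [0↦3, 1↦1, 2↦2, 3↦6, 4↦6, 5↦2, 6↦1]  zeros at y ∈ ∅
  x = 2: [0↦3, 1↦3, 2↦6, 3↦5, 4↦0, 5↦5, 6↦6]  zeros at y ∈ {4}
  x = 3: [0↦0, 1↦2, 2↦0, 3↦1, 4↦5, 5↦5, 6↦1]  zeros at y ∈ {0, 2}
  x = 4: [0↦1, 1↦5, 2↦5, 3↦1, 4↦0, 5↦2, 6↦0]  zeros at y ∈ {4, 6}
  x = 5: [0↦6, 1↦5, 2↦0, 3↦5, 4↦6, 5↦3, 6↦3]  zeros at y ∈ {2}
  x = 6: [0↦1, 1↦2, 2↦6, 3↦6, 4↦2, 5↦1, 6↦3]  zeros at y ∈ ∅
Collecting zeros: affine points = {(0, 0), (0, 6), (2, 4), (3, 0), (3, 2), (4, 4), (4, 6), (5, 2)}.
Total count |C(F_7)_aff| = 8.


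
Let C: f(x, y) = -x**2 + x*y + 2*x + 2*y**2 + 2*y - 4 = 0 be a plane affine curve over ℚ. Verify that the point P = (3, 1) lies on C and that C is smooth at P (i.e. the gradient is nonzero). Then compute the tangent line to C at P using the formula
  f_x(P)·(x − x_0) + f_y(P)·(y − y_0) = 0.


Tangent line at P: -3*x + 9*y = 0.

Step 1: f(3, 1) = 0, so P lies on C.
Step 2: partial derivatives
  f_x(x, y) = -2*x + y + 2, f_y(x, y) = x + 4*y + 2.
  f_x(P) = -3, f_y(P) = 9 (gradient nonzero, so P is smooth).
Step 3: tangent line at P: -3·(x − 3) + 9·(y − 1) = 0.
Expanding: -3*x + 9*y = 0.


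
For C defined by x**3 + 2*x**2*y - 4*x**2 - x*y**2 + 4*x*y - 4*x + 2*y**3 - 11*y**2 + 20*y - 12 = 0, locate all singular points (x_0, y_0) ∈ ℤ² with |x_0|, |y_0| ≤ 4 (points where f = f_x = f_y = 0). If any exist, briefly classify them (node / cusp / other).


Singular points: {(0, 2)}; classification: cusp.

Compute partial derivatives:
  f_x = 3*x**2 + 4*x*y - 8*x - y**2 + 4*y - 4.
  f_y = 2*x**2 - 2*x*y + 4*x + 6*y**2 - 22*y + 20.
Scan x_0 ∈ {−4, ..., 4}. For each x_0, f_y(x_0, y) is a polynomial in y; find its integer roots y ∈ {−4, ..., 4}, then test f_x and f at those candidates.
  x = -4: f_y(-4, y) = 6*y**2 - 14*y + 36; no integer root y with |y| ≤ 4.
  x = -3: f_y(-3, y) = 6*y**2 - 16*y + 26; no integer root y with |y| ≤ 4.
  x = -2: f_y(-2, y) = 6*y**2 - 18*y + 20; no integer root y with |y| ≤ 4.
  x = -1: f_y(-1, y) = 6*y**2 - 20*y + 18; no integer root y with |y| ≤ 4.
  x = 0: f_y(0, y) = 6*y**2 - 22*y + 20; vanishes at y ∈ {2}. (0, 2): f_x = 0, f = 0 — SINGULAR.
  x = 1: f_y(1, y) = 6*y**2 - 24*y + 26; no integer root y with |y| ≤ 4.
  x = 2: f_y(2, y) = 6*y**2 - 26*y + 36; no integer root y with |y| ≤ 4.
  x = 3: f_y(3, y) = 6*y**2 - 28*y + 50; no integer root y with |y| ≤ 4.
  x = 4: f_y(4, y) = 6*y**2 - 30*y + 68; no integer root y with |y| ≤ 4.
Only singular point on the grid: (0, 2).
Classify: substitute x = 0 + u, y = 2 + v and expand: f = u**3 + 2*u**2*v - u*v**2 + 2*v**3 + v**2.
No constant or linear terms (consistent with a singular point). Quadratic part: v**2. Cubic part: u**3 + 2*u**2*v - u*v**2 + 2*v**3.
The quadratic part v**2 is a perfect square, so there is a single (double) tangent line v = 0, i.e. y = 2. Restricting the cubic part to that line (v = 0) leaves u**3 ≠ 0, so f is not divisible by v and the branch is v² ≈ -u**3 to lowest order — this is a cusp.
Classification: cusp.


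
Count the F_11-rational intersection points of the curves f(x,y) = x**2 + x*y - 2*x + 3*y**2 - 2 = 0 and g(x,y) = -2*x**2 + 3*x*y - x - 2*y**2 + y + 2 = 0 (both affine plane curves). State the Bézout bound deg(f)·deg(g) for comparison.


Common zeros: {(10, 2)}; count = 1; Bézout bound = 4.

deg(f) = 2, deg(g) = 2, so Bézout bound = 4.
Scan x ∈ F_11. For each x, list the y ∈ F_11 with f(x, y) ≡ 0 and those with g(x, y) ≡ 0 (mod 11); the common zeros in that column are the intersection.
  x = 0: f ≡ 0 at y ∈ ∅; g ≡ 0 at y ∈ ∅; common: ∅.
  x = 1: f ≡ 0 at y ∈ {2, 5}; g ≡ 0 at y ∈ ∅; common: ∅.
  x = 2: f ≡ 0 at y ∈ ∅; g ≡ 0 at y ∈ ∅; common: ∅.
  x = 3: f ≡ 0 at y ∈ ∅; g ≡ 0 at y ∈ {1, 4}; common: ∅.
  x = 4: f ≡ 0 at y ∈ ∅; g ≡ 0 at y ∈ ∅; common: ∅.
  x = 5: f ≡ 0 at y ∈ {3, 10}; g ≡ 0 at y ∈ ∅; common: ∅.
  x = 6: f ≡ 0 at y ∈ {0, 9}; g ≡ 0 at y ∈ ∅; common: ∅.
  x = 7: f ≡ 0 at y ∈ {0, 5}; g ≡ 0 at y ∈ {3, 8}; common: ∅.
  x = 8: f ≡ 0 at y ∈ ∅; g ≡ 0 at y ∈ {3, 4}; common: ∅.
  x = 9: f ≡ 0 at y ∈ {9, 10}; g ≡ 0 at y ∈ {1, 2}; common: ∅.
  x = 10: f ≡ 0 at y ∈ {2}; g ≡ 0 at y ∈ {2, 8}; common: {2}.
Collecting: common zeros = {(10, 2)}, so the count is 1.
Comparison with the Bézout bound: 1 ≤ 4 = deg(f)·deg(g), as expected for curves with no common component (the affine F_11-count falls short of the bound because intersections may lie at infinity, over extension fields, or carry multiplicity).
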